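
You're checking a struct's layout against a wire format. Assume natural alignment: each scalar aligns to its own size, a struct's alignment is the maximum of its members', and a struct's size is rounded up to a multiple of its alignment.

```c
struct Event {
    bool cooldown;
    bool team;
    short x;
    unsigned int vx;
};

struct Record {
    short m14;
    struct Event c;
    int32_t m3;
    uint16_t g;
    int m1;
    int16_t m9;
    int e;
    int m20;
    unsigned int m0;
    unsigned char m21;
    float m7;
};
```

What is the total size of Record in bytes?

48

Event: 0..1  cooldown  (1B, 1-aligned); 1..2  team  (1B, 1-aligned); 2..4  x  (2B, 2-aligned); 4..8  vx  (4B, 4-aligned); sizeof = 8, alignof = 4
0..2  m14  (2B, 2-aligned)
2..4  -- padding (2B)
4..12  c  (8B, 4-aligned)
12..16  m3  (4B, 4-aligned)
16..18  g  (2B, 2-aligned)
18..20  -- padding (2B)
20..24  m1  (4B, 4-aligned)
24..26  m9  (2B, 2-aligned)
26..28  -- padding (2B)
28..32  e  (4B, 4-aligned)
32..36  m20  (4B, 4-aligned)
36..40  m0  (4B, 4-aligned)
40..41  m21  (1B, 1-aligned)
41..44  -- padding (3B)
44..48  m7  (4B, 4-aligned)
sizeof = 48, alignof = 4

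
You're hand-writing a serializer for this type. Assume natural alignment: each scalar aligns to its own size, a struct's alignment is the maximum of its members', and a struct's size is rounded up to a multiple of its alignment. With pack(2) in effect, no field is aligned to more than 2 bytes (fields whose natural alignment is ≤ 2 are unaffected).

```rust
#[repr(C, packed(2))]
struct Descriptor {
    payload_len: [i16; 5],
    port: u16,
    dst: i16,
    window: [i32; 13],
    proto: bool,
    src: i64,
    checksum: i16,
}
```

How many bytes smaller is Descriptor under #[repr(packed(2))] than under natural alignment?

10

natural layout:
  @0: payload_len [10B, align 2] → 10
  @10: port [2B, align 2] → 12
  @12: dst [2B, align 2] → 14
  +2 pad (align 4)
  @16: window [52B, align 4] → 68
  @68: proto [1B, align 1] → 69
  +3 pad (align 8)
  @72: src [8B, align 8] → 80
  @80: checksum [2B, align 2] → 82
  +6 tail pad (align 8)
  size 88, align 8
packed(2) layout:
  @0: payload_len [10B, align 2] → 10
  @10: port [2B, align 2] → 12
  @12: dst [2B, align 2] → 14
  @14: window [52B, align 2] → 66
  @66: proto [1B, align 1] → 67
  +1 pad (align 2)
  @68: src [8B, align 2] → 76
  @76: checksum [2B, align 2] → 78
  size 78, align 2
88 − 78 = 10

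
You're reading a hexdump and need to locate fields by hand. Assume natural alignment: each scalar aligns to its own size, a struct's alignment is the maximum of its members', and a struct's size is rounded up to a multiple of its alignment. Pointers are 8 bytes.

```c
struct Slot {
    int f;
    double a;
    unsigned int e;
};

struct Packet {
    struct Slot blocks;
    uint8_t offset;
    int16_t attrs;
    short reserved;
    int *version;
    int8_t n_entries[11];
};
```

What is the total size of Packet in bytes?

Slot: 0..4  f  (4B, 4-aligned); 4..8  -- padding (4B); 8..16  a  (8B, 8-aligned); 16..20  e  (4B, 4-aligned); 20..24  -- tail padding (4B); sizeof = 24, alignof = 8
0..24  blocks  (24B, 8-aligned)
24..25  offset  (1B, 1-aligned)
25..26  -- padding (1B)
26..28  attrs  (2B, 2-aligned)
28..30  reserved  (2B, 2-aligned)
30..32  -- padding (2B)
32..40  version  (8B, 8-aligned)
40..51  n_entries  (11B, 1-aligned)
51..56  -- tail padding (5B)
sizeof = 56, alignof = 8

56 bytes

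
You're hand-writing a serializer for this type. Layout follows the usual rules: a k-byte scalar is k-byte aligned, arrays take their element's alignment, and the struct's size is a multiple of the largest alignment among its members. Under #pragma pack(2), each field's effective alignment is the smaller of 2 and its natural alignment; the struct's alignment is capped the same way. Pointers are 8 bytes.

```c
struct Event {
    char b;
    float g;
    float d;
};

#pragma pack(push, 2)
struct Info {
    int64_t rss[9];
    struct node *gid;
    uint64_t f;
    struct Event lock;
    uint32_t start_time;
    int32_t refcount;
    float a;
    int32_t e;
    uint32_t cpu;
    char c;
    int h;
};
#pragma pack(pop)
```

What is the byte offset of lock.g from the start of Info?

92

Event: 0..1  b  (1B, 1-aligned); 1..4  -- padding (3B); 4..8  g  (4B, 4-aligned); 8..12  d  (4B, 4-aligned); sizeof = 12, alignof = 4
0..72  rss  (72B, 2-aligned)
72..80  gid  (8B, 2-aligned)
80..88  f  (8B, 2-aligned)
88..100  lock  (12B, 2-aligned)
within Event: g at 4
88 + 4 = 92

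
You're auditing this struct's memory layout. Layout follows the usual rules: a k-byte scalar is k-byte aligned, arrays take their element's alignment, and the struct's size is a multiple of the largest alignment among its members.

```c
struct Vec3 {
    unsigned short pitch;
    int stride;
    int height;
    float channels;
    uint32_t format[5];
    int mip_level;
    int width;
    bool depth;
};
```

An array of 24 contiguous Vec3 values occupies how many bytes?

pitch at 0 (size 2, align 2) → ends 2
pad 2 to align 4 for stride
stride at 4 (size 4, align 4) → ends 8
height at 8 (size 4, align 4) → ends 12
channels at 12 (size 4, align 4) → ends 16
format at 16 (size 20, align 4) → ends 36
mip_level at 36 (size 4, align 4) → ends 40
width at 40 (size 4, align 4) → ends 44
depth at 44 (size 1, align 1) → ends 45
tail pad 3 to reach multiple of 4
total 48 bytes, alignment 4
array of 24: 24 × 48 = 1152

1152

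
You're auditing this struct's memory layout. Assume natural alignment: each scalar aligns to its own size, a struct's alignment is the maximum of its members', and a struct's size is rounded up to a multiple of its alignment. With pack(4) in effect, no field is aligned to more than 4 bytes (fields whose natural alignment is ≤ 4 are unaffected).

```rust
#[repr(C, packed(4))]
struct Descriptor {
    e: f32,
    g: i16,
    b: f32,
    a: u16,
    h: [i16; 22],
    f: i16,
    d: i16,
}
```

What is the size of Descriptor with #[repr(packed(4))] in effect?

0..4  e  (4B, 4-aligned)
4..6  g  (2B, 2-aligned)
6..8  -- padding (2B)
8..12  b  (4B, 4-aligned)
12..14  a  (2B, 2-aligned)
14..58  h  (44B, 2-aligned)
58..60  f  (2B, 2-aligned)
60..62  d  (2B, 2-aligned)
62..64  -- tail padding (2B)
sizeof = 64, alignof = 4

64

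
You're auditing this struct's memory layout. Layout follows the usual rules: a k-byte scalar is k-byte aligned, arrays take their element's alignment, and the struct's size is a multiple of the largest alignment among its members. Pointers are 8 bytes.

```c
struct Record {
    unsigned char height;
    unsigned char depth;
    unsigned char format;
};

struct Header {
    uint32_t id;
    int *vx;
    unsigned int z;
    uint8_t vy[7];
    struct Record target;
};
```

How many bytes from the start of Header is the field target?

Record: 0..1  height  (1B, 1-aligned); 1..2  depth  (1B, 1-aligned); 2..3  format  (1B, 1-aligned); sizeof = 3, alignof = 1
0..4  id  (4B, 4-aligned)
4..8  -- padding (4B)
8..16  vx  (8B, 8-aligned)
16..20  z  (4B, 4-aligned)
20..27  vy  (7B, 1-aligned)
27..30  target  (3B, 1-aligned)

27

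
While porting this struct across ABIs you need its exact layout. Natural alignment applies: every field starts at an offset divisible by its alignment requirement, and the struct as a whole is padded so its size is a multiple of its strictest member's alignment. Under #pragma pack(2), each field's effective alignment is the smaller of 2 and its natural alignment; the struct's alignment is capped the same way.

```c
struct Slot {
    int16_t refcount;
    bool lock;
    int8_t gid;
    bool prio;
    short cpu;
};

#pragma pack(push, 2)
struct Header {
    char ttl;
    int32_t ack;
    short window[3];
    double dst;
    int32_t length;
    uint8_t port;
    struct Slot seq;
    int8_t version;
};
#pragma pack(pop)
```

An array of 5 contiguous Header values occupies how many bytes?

180

Slot: @0: refcount [2B, align 2] → 2; @2: lock [1B, align 1] → 3; @3: gid [1B, align 1] → 4; @4: prio [1B, align 1] → 5; +1 pad (align 2); @6: cpu [2B, align 2] → 8; size 8, align 2
@0: ttl [1B, align 1] → 1
+1 pad (align 2)
@2: ack [4B, align 2] → 6
@6: window [6B, align 2] → 12
@12: dst [8B, align 2] → 20
@20: length [4B, align 2] → 24
@24: port [1B, align 1] → 25
+1 pad (align 2)
@26: seq [8B, align 2] → 34
@34: version [1B, align 1] → 35
+1 tail pad (align 2)
size 36, align 2
array of 5: 5 × 36 = 180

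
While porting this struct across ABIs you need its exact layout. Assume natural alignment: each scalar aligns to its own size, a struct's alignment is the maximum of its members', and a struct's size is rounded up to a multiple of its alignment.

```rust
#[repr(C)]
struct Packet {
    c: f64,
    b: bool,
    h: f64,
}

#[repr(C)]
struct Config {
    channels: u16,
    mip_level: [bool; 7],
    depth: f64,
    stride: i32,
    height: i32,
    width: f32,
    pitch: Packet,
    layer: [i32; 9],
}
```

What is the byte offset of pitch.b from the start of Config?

48

Packet: @0: c [8B, align 8] → 8; @8: b [1B, align 1] → 9; +7 pad (align 8); @16: h [8B, align 8] → 24; size 24, align 8
@0: channels [2B, align 2] → 2
@2: mip_level [7B, align 1] → 9
+7 pad (align 8)
@16: depth [8B, align 8] → 24
@24: stride [4B, align 4] → 28
@28: height [4B, align 4] → 32
@32: width [4B, align 4] → 36
+4 pad (align 8)
@40: pitch [24B, align 8] → 64
within Packet: b at 8
40 + 8 = 48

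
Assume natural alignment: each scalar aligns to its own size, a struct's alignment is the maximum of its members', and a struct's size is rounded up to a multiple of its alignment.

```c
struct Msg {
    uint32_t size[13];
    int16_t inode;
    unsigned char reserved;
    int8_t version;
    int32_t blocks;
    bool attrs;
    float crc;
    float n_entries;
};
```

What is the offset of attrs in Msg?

0..52  size  (52B, 4-aligned)
52..54  inode  (2B, 2-aligned)
54..55  reserved  (1B, 1-aligned)
55..56  version  (1B, 1-aligned)
56..60  blocks  (4B, 4-aligned)
60..61  attrs  (1B, 1-aligned)

60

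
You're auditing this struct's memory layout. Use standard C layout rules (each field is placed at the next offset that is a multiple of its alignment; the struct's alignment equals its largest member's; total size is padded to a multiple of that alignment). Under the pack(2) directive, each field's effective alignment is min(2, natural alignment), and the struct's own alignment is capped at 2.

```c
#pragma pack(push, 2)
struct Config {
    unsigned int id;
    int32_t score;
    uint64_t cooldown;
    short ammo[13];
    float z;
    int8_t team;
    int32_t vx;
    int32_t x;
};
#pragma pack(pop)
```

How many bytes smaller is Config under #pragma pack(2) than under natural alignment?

8

natural layout:
  0..4  id  (4B, 4-aligned)
  4..8  score  (4B, 4-aligned)
  8..16  cooldown  (8B, 8-aligned)
  16..42  ammo  (26B, 2-aligned)
  42..44  -- padding (2B)
  44..48  z  (4B, 4-aligned)
  48..49  team  (1B, 1-aligned)
  49..52  -- padding (3B)
  52..56  vx  (4B, 4-aligned)
  56..60  x  (4B, 4-aligned)
  60..64  -- tail padding (4B)
  sizeof = 64, alignof = 8
packed(2) layout:
  0..4  id  (4B, 2-aligned)
  4..8  score  (4B, 2-aligned)
  8..16  cooldown  (8B, 2-aligned)
  16..42  ammo  (26B, 2-aligned)
  42..46  z  (4B, 2-aligned)
  46..47  team  (1B, 1-aligned)
  47..48  -- padding (1B)
  48..52  vx  (4B, 2-aligned)
  52..56  x  (4B, 2-aligned)
  sizeof = 56, alignof = 2
64 − 56 = 8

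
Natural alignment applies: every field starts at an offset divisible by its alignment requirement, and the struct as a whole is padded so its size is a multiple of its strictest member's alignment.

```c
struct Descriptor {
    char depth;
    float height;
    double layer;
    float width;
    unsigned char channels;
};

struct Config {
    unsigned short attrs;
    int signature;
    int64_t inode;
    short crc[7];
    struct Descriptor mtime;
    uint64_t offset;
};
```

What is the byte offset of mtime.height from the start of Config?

36

Descriptor: depth at 0 (size 1, align 1) → ends 1; pad 3 to align 4 for height; height at 4 (size 4, align 4) → ends 8; layer at 8 (size 8, align 8) → ends 16; width at 16 (size 4, align 4) → ends 20; channels at 20 (size 1, align 1) → ends 21; tail pad 3 to reach multiple of 8; total 24 bytes, alignment 8
attrs at 0 (size 2, align 2) → ends 2
pad 2 to align 4 for signature
signature at 4 (size 4, align 4) → ends 8
inode at 8 (size 8, align 8) → ends 16
crc at 16 (size 14, align 2) → ends 30
pad 2 to align 8 for mtime
mtime at 32 (size 24, align 8) → ends 56
within Descriptor: height at 4
32 + 4 = 36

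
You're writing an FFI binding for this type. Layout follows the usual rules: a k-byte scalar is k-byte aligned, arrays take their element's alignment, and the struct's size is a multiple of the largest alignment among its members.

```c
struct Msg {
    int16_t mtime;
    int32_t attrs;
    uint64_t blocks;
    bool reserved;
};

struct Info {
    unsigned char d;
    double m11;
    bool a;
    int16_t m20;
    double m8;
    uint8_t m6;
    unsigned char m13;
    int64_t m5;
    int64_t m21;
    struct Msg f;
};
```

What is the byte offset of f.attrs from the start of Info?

Msg: @0: mtime [2B, align 2] → 2; +2 pad (align 4); @4: attrs [4B, align 4] → 8; @8: blocks [8B, align 8] → 16; @16: reserved [1B, align 1] → 17; +7 tail pad (align 8); size 24, align 8
@0: d [1B, align 1] → 1
+7 pad (align 8)
@8: m11 [8B, align 8] → 16
@16: a [1B, align 1] → 17
+1 pad (align 2)
@18: m20 [2B, align 2] → 20
+4 pad (align 8)
@24: m8 [8B, align 8] → 32
@32: m6 [1B, align 1] → 33
@33: m13 [1B, align 1] → 34
+6 pad (align 8)
@40: m5 [8B, align 8] → 48
@48: m21 [8B, align 8] → 56
@56: f [24B, align 8] → 80
within Msg: attrs at 4
56 + 4 = 60

60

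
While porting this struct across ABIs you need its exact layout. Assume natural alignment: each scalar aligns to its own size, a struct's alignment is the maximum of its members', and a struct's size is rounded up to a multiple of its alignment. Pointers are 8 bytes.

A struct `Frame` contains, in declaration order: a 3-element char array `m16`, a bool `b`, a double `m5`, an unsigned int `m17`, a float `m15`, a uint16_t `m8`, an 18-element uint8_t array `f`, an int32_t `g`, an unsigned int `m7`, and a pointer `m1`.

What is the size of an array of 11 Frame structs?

704

@0: m16 [3B, align 1] → 3
@3: b [1B, align 1] → 4
+4 pad (align 8)
@8: m5 [8B, align 8] → 16
@16: m17 [4B, align 4] → 20
@20: m15 [4B, align 4] → 24
@24: m8 [2B, align 2] → 26
@26: f [18B, align 1] → 44
@44: g [4B, align 4] → 48
@48: m7 [4B, align 4] → 52
+4 pad (align 8)
@56: m1 [8B, align 8] → 64
size 64, align 8
array of 11: 11 × 64 = 704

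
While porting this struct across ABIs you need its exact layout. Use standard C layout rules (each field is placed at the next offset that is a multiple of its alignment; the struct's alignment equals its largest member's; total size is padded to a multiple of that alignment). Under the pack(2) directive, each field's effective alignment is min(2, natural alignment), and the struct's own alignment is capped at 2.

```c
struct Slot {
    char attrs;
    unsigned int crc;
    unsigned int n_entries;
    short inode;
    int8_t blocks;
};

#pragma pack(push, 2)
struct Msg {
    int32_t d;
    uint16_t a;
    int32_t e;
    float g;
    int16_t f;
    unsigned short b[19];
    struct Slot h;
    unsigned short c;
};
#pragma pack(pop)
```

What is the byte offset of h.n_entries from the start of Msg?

62

Slot: attrs at 0 (size 1, align 1) → ends 1; pad 3 to align 4 for crc; crc at 4 (size 4, align 4) → ends 8; n_entries at 8 (size 4, align 4) → ends 12; inode at 12 (size 2, align 2) → ends 14; blocks at 14 (size 1, align 1) → ends 15; tail pad 1 to reach multiple of 4; total 16 bytes, alignment 4
d at 0 (size 4, align 2) → ends 4
a at 4 (size 2, align 2) → ends 6
e at 6 (size 4, align 2) → ends 10
g at 10 (size 4, align 2) → ends 14
f at 14 (size 2, align 2) → ends 16
b at 16 (size 38, align 2) → ends 54
h at 54 (size 16, align 2) → ends 70
within Slot: n_entries at 8
54 + 8 = 62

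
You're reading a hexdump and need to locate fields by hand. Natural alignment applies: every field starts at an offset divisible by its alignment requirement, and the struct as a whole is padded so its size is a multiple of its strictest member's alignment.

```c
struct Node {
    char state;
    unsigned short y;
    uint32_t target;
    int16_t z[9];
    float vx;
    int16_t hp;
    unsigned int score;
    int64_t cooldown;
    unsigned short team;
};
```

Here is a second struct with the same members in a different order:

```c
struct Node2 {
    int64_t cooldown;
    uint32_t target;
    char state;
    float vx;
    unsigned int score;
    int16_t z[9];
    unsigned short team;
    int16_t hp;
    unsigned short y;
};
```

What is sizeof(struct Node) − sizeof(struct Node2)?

state at 0 (size 1, align 1) → ends 1
pad 1 to align 2 for y
y at 2 (size 2, align 2) → ends 4
target at 4 (size 4, align 4) → ends 8
z at 8 (size 18, align 2) → ends 26
pad 2 to align 4 for vx
vx at 28 (size 4, align 4) → ends 32
hp at 32 (size 2, align 2) → ends 34
pad 2 to align 4 for score
score at 36 (size 4, align 4) → ends 40
cooldown at 40 (size 8, align 8) → ends 48
team at 48 (size 2, align 2) → ends 50
tail pad 6 to reach multiple of 8
total 56 bytes, alignment 8
— Node2 —
cooldown at 0 (size 8, align 8) → ends 8
target at 8 (size 4, align 4) → ends 12
state at 12 (size 1, align 1) → ends 13
pad 3 to align 4 for vx
vx at 16 (size 4, align 4) → ends 20
score at 20 (size 4, align 4) → ends 24
z at 24 (size 18, align 2) → ends 42
team at 42 (size 2, align 2) → ends 44
hp at 44 (size 2, align 2) → ends 46
y at 46 (size 2, align 2) → ends 48
total 48 bytes, alignment 8
56 − 48 = 8

8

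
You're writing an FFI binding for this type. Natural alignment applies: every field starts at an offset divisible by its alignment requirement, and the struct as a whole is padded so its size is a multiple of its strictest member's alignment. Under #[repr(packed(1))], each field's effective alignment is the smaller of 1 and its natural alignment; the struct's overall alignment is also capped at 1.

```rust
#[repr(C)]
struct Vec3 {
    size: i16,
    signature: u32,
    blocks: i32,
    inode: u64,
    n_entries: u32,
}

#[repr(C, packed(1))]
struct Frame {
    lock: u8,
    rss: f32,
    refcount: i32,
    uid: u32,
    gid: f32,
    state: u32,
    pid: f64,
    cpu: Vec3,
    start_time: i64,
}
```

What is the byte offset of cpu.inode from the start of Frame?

45

Vec3: @0: size [2B, align 2] → 2; +2 pad (align 4); @4: signature [4B, align 4] → 8; @8: blocks [4B, align 4] → 12; +4 pad (align 8); @16: inode [8B, align 8] → 24; @24: n_entries [4B, align 4] → 28; +4 tail pad (align 8); size 32, align 8
@0: lock [1B, align 1] → 1
@1: rss [4B, align 1] → 5
@5: refcount [4B, align 1] → 9
@9: uid [4B, align 1] → 13
@13: gid [4B, align 1] → 17
@17: state [4B, align 1] → 21
@21: pid [8B, align 1] → 29
@29: cpu [32B, align 1] → 61
within Vec3: inode at 16
29 + 16 = 45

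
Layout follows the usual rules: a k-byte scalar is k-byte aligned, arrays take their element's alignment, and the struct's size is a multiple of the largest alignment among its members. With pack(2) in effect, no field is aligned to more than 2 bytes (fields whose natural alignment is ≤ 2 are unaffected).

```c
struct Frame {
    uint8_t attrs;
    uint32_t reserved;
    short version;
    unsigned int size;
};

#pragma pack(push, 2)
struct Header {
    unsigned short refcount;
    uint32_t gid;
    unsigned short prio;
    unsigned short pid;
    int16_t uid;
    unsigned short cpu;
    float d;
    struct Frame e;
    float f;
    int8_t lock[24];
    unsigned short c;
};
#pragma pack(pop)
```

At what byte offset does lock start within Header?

38

Frame: @0: attrs [1B, align 1] → 1; +3 pad (align 4); @4: reserved [4B, align 4] → 8; @8: version [2B, align 2] → 10; +2 pad (align 4); @12: size [4B, align 4] → 16; size 16, align 4
@0: refcount [2B, align 2] → 2
@2: gid [4B, align 2] → 6
@6: prio [2B, align 2] → 8
@8: pid [2B, align 2] → 10
@10: uid [2B, align 2] → 12
@12: cpu [2B, align 2] → 14
@14: d [4B, align 2] → 18
@18: e [16B, align 2] → 34
@34: f [4B, align 2] → 38
@38: lock [24B, align 1] → 62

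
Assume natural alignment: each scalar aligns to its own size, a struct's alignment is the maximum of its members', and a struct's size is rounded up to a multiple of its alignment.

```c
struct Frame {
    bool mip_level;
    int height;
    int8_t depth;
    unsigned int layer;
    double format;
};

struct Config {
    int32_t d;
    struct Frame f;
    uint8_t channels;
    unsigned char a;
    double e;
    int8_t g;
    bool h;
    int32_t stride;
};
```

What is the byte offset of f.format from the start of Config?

24

Frame: mip_level at 0 (size 1, align 1) → ends 1; pad 3 to align 4 for height; height at 4 (size 4, align 4) → ends 8; depth at 8 (size 1, align 1) → ends 9; pad 3 to align 4 for layer; layer at 12 (size 4, align 4) → ends 16; format at 16 (size 8, align 8) → ends 24; total 24 bytes, alignment 8
d at 0 (size 4, align 4) → ends 4
pad 4 to align 8 for f
f at 8 (size 24, align 8) → ends 32
within Frame: format at 16
8 + 16 = 24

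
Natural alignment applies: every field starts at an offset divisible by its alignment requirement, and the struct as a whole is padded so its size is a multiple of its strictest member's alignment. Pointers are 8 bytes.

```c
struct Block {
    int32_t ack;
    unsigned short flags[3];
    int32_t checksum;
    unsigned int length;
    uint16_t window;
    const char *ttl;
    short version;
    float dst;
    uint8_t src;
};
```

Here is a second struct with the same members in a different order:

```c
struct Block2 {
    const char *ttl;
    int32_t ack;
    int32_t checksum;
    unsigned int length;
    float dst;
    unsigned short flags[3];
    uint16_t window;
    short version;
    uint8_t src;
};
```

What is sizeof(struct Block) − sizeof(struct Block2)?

0..4  ack  (4B, 4-aligned)
4..10  flags  (6B, 2-aligned)
10..12  -- padding (2B)
12..16  checksum  (4B, 4-aligned)
16..20  length  (4B, 4-aligned)
20..22  window  (2B, 2-aligned)
22..24  -- padding (2B)
24..32  ttl  (8B, 8-aligned)
32..34  version  (2B, 2-aligned)
34..36  -- padding (2B)
36..40  dst  (4B, 4-aligned)
40..41  src  (1B, 1-aligned)
41..48  -- tail padding (7B)
sizeof = 48, alignof = 8
— Block2 —
0..8  ttl  (8B, 8-aligned)
8..12  ack  (4B, 4-aligned)
12..16  checksum  (4B, 4-aligned)
16..20  length  (4B, 4-aligned)
20..24  dst  (4B, 4-aligned)
24..30  flags  (6B, 2-aligned)
30..32  window  (2B, 2-aligned)
32..34  version  (2B, 2-aligned)
34..35  src  (1B, 1-aligned)
35..40  -- tail padding (5B)
sizeof = 40, alignof = 8
48 − 40 = 8

8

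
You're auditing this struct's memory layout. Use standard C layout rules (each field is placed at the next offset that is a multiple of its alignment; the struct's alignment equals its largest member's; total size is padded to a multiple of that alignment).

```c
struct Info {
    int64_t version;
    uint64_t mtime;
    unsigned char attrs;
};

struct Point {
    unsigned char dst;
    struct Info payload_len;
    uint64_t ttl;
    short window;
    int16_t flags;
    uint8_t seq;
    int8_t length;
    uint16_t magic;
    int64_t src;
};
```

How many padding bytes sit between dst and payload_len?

7

Info: version at 0 (size 8, align 8) → ends 8; mtime at 8 (size 8, align 8) → ends 16; attrs at 16 (size 1, align 1) → ends 17; tail pad 7 to reach multiple of 8; total 24 bytes, alignment 8
dst at 0 (size 1, align 1) → ends 1
pad 7 to align 8 for payload_len
payload_len at 8 (size 24, align 8) → ends 32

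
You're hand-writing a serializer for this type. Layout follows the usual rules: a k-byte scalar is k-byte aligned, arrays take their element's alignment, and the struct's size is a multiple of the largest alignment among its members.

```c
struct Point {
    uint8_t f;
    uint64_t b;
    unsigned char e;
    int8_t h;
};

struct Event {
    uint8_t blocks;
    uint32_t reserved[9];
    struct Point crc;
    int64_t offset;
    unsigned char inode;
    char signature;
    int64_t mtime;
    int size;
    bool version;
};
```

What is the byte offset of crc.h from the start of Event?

57

Point: 0..1  f  (1B, 1-aligned); 1..8  -- padding (7B); 8..16  b  (8B, 8-aligned); 16..17  e  (1B, 1-aligned); 17..18  h  (1B, 1-aligned); 18..24  -- tail padding (6B); sizeof = 24, alignof = 8
0..1  blocks  (1B, 1-aligned)
1..4  -- padding (3B)
4..40  reserved  (36B, 4-aligned)
40..64  crc  (24B, 8-aligned)
within Point: h at 17
40 + 17 = 57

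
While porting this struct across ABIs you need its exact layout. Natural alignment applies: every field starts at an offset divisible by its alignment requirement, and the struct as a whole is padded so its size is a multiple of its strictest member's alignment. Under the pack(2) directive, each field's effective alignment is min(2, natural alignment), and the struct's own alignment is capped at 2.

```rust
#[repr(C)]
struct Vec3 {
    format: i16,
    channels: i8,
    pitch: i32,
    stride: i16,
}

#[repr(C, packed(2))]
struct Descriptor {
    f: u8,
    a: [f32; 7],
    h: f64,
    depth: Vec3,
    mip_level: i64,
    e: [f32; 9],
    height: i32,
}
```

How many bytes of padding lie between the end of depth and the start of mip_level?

Vec3: format at 0 (size 2, align 2) → ends 2; channels at 2 (size 1, align 1) → ends 3; pad 1 to align 4 for pitch; pitch at 4 (size 4, align 4) → ends 8; stride at 8 (size 2, align 2) → ends 10; tail pad 2 to reach multiple of 4; total 12 bytes, alignment 4
f at 0 (size 1, align 1) → ends 1
pad 1 to align 2 for a
a at 2 (size 28, align 2) → ends 30
h at 30 (size 8, align 2) → ends 38
depth at 38 (size 12, align 2) → ends 50
mip_level at 50 (size 8, align 2) → ends 58

0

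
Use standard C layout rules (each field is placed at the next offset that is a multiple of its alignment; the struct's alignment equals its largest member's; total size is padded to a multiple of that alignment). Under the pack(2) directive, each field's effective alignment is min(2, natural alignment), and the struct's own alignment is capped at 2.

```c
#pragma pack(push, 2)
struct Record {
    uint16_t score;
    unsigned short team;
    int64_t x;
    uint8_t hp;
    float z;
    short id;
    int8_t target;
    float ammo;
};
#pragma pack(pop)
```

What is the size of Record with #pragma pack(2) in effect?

26

@0: score [2B, align 2] → 2
@2: team [2B, align 2] → 4
@4: x [8B, align 2] → 12
@12: hp [1B, align 1] → 13
+1 pad (align 2)
@14: z [4B, align 2] → 18
@18: id [2B, align 2] → 20
@20: target [1B, align 1] → 21
+1 pad (align 2)
@22: ammo [4B, align 2] → 26
size 26, align 2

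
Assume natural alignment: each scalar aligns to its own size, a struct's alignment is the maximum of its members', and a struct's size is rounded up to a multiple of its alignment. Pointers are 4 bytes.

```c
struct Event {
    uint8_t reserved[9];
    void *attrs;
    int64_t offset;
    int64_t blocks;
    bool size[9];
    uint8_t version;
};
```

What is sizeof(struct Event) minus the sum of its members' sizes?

0..9  reserved  (9B, 1-aligned)
9..12  -- padding (3B)
12..16  attrs  (4B, 4-aligned)
16..24  offset  (8B, 8-aligned)
24..32  blocks  (8B, 8-aligned)
32..41  size  (9B, 1-aligned)
41..42  version  (1B, 1-aligned)
42..48  -- tail padding (6B)
sizeof = 48, alignof = 8
data bytes 39, size 48 → padding 9

9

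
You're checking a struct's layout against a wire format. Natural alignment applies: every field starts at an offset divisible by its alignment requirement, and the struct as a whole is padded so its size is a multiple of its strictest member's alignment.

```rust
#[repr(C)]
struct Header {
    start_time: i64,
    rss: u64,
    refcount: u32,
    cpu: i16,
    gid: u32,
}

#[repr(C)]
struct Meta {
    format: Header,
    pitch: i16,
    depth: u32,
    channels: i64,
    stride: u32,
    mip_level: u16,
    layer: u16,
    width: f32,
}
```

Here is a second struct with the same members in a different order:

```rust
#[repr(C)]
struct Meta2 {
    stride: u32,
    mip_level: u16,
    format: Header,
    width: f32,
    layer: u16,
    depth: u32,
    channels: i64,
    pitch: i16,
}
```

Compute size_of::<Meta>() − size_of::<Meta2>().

Header: start_time at 0 (size 8, align 8) → ends 8; rss at 8 (size 8, align 8) → ends 16; refcount at 16 (size 4, align 4) → ends 20; cpu at 20 (size 2, align 2) → ends 22; pad 2 to align 4 for gid; gid at 24 (size 4, align 4) → ends 28; tail pad 4 to reach multiple of 8; total 32 bytes, alignment 8
format at 0 (size 32, align 8) → ends 32
pitch at 32 (size 2, align 2) → ends 34
pad 2 to align 4 for depth
depth at 36 (size 4, align 4) → ends 40
channels at 40 (size 8, align 8) → ends 48
stride at 48 (size 4, align 4) → ends 52
mip_level at 52 (size 2, align 2) → ends 54
layer at 54 (size 2, align 2) → ends 56
width at 56 (size 4, align 4) → ends 60
tail pad 4 to reach multiple of 8
total 64 bytes, alignment 8
— Meta2 —
stride at 0 (size 4, align 4) → ends 4
mip_level at 4 (size 2, align 2) → ends 6
pad 2 to align 8 for format
format at 8 (size 32, align 8) → ends 40
width at 40 (size 4, align 4) → ends 44
layer at 44 (size 2, align 2) → ends 46
pad 2 to align 4 for depth
depth at 48 (size 4, align 4) → ends 52
pad 4 to align 8 for channels
channels at 56 (size 8, align 8) → ends 64
pitch at 64 (size 2, align 2) → ends 66
tail pad 6 to reach multiple of 8
total 72 bytes, alignment 8
64 − 72 = -8

-8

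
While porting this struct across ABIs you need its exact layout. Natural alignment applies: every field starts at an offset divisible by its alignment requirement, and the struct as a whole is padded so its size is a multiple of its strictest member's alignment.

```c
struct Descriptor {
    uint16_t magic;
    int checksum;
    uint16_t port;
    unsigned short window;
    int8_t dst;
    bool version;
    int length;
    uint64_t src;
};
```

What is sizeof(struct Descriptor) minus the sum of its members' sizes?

8

0..2  magic  (2B, 2-aligned)
2..4  -- padding (2B)
4..8  checksum  (4B, 4-aligned)
8..10  port  (2B, 2-aligned)
10..12  window  (2B, 2-aligned)
12..13  dst  (1B, 1-aligned)
13..14  version  (1B, 1-aligned)
14..16  -- padding (2B)
16..20  length  (4B, 4-aligned)
20..24  -- padding (4B)
24..32  src  (8B, 8-aligned)
sizeof = 32, alignof = 8
data bytes 24, size 32 → padding 8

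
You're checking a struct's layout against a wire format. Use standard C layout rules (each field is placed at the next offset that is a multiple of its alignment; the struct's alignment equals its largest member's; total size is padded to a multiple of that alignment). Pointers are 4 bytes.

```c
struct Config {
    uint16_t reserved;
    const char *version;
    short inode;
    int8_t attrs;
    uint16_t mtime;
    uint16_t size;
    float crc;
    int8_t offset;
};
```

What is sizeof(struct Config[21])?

504

@0: reserved [2B, align 2] → 2
+2 pad (align 4)
@4: version [4B, align 4] → 8
@8: inode [2B, align 2] → 10
@10: attrs [1B, align 1] → 11
+1 pad (align 2)
@12: mtime [2B, align 2] → 14
@14: size [2B, align 2] → 16
@16: crc [4B, align 4] → 20
@20: offset [1B, align 1] → 21
+3 tail pad (align 4)
size 24, align 4
array of 21: 21 × 24 = 504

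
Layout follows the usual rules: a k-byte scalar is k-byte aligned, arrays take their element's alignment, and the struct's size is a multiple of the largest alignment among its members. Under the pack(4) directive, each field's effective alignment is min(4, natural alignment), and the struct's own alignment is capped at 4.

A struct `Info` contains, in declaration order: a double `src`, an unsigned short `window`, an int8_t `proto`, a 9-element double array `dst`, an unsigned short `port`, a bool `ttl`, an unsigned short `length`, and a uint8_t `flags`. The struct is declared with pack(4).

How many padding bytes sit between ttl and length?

1

0..8  src  (8B, 4-aligned)
8..10  window  (2B, 2-aligned)
10..11  proto  (1B, 1-aligned)
11..12  -- padding (1B)
12..84  dst  (72B, 4-aligned)
84..86  port  (2B, 2-aligned)
86..87  ttl  (1B, 1-aligned)
87..88  -- padding (1B)
88..90  length  (2B, 2-aligned)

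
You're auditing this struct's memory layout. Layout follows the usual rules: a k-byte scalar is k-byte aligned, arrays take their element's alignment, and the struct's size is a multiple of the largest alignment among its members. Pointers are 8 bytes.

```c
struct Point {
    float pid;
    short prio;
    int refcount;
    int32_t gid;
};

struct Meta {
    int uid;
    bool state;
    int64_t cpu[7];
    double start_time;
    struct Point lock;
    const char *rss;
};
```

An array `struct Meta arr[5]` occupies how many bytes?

Point: pid at 0 (size 4, align 4) → ends 4; prio at 4 (size 2, align 2) → ends 6; pad 2 to align 4 for refcount; refcount at 8 (size 4, align 4) → ends 12; gid at 12 (size 4, align 4) → ends 16; total 16 bytes, alignment 4
uid at 0 (size 4, align 4) → ends 4
state at 4 (size 1, align 1) → ends 5
pad 3 to align 8 for cpu
cpu at 8 (size 56, align 8) → ends 64
start_time at 64 (size 8, align 8) → ends 72
lock at 72 (size 16, align 4) → ends 88
rss at 88 (size 8, align 8) → ends 96
total 96 bytes, alignment 8
array of 5: 5 × 96 = 480

480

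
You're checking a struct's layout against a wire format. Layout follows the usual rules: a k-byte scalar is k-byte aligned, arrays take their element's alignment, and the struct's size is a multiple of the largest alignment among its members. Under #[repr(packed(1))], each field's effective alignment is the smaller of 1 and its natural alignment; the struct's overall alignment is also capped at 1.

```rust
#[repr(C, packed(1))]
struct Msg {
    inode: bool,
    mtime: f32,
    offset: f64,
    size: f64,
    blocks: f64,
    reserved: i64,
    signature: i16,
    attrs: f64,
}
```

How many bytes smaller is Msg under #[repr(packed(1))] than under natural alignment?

9

natural layout:
  0..1  inode  (1B, 1-aligned)
  1..4  -- padding (3B)
  4..8  mtime  (4B, 4-aligned)
  8..16  offset  (8B, 8-aligned)
  16..24  size  (8B, 8-aligned)
  24..32  blocks  (8B, 8-aligned)
  32..40  reserved  (8B, 8-aligned)
  40..42  signature  (2B, 2-aligned)
  42..48  -- padding (6B)
  48..56  attrs  (8B, 8-aligned)
  sizeof = 56, alignof = 8
packed(1) layout:
  0..1  inode  (1B, 1-aligned)
  1..5  mtime  (4B, 1-aligned)
  5..13  offset  (8B, 1-aligned)
  13..21  size  (8B, 1-aligned)
  21..29  blocks  (8B, 1-aligned)
  29..37  reserved  (8B, 1-aligned)
  37..39  signature  (2B, 1-aligned)
  39..47  attrs  (8B, 1-aligned)
  sizeof = 47, alignof = 1
56 − 47 = 9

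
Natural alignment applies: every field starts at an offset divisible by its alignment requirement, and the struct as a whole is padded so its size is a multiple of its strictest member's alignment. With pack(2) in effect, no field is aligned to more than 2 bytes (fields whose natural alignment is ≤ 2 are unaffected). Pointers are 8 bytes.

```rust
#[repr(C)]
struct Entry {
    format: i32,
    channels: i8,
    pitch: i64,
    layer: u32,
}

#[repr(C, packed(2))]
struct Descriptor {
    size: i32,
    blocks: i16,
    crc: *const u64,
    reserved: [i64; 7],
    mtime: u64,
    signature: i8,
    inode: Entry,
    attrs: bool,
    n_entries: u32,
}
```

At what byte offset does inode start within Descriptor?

80

Entry: 0..4  format  (4B, 4-aligned); 4..5  channels  (1B, 1-aligned); 5..8  -- padding (3B); 8..16  pitch  (8B, 8-aligned); 16..20  layer  (4B, 4-aligned); 20..24  -- tail padding (4B); sizeof = 24, alignof = 8
0..4  size  (4B, 2-aligned)
4..6  blocks  (2B, 2-aligned)
6..14  crc  (8B, 2-aligned)
14..70  reserved  (56B, 2-aligned)
70..78  mtime  (8B, 2-aligned)
78..79  signature  (1B, 1-aligned)
79..80  -- padding (1B)
80..104  inode  (24B, 2-aligned)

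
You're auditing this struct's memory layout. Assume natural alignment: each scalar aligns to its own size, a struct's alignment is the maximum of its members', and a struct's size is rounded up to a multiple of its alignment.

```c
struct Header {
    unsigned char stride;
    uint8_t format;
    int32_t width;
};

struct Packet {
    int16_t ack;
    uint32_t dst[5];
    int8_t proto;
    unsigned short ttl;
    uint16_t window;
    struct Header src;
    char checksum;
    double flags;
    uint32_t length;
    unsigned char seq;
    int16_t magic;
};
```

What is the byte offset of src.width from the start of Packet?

Header: 0..1  stride  (1B, 1-aligned); 1..2  format  (1B, 1-aligned); 2..4  -- padding (2B); 4..8  width  (4B, 4-aligned); sizeof = 8, alignof = 4
0..2  ack  (2B, 2-aligned)
2..4  -- padding (2B)
4..24  dst  (20B, 4-aligned)
24..25  proto  (1B, 1-aligned)
25..26  -- padding (1B)
26..28  ttl  (2B, 2-aligned)
28..30  window  (2B, 2-aligned)
30..32  -- padding (2B)
32..40  src  (8B, 4-aligned)
within Header: width at 4
32 + 4 = 36

36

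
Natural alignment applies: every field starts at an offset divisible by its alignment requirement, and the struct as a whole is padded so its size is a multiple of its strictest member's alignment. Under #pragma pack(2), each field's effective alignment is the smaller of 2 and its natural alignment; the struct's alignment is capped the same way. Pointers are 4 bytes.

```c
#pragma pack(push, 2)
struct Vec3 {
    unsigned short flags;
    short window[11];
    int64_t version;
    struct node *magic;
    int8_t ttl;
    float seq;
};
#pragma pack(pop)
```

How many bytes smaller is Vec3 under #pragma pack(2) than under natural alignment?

6

natural layout:
  flags at 0 (size 2, align 2) → ends 2
  window at 2 (size 22, align 2) → ends 24
  version at 24 (size 8, align 8) → ends 32
  magic at 32 (size 4, align 4) → ends 36
  ttl at 36 (size 1, align 1) → ends 37
  pad 3 to align 4 for seq
  seq at 40 (size 4, align 4) → ends 44
  tail pad 4 to reach multiple of 8
  total 48 bytes, alignment 8
packed(2) layout:
  flags at 0 (size 2, align 2) → ends 2
  window at 2 (size 22, align 2) → ends 24
  version at 24 (size 8, align 2) → ends 32
  magic at 32 (size 4, align 2) → ends 36
  ttl at 36 (size 1, align 1) → ends 37
  pad 1 to align 2 for seq
  seq at 38 (size 4, align 2) → ends 42
  total 42 bytes, alignment 2
48 − 42 = 6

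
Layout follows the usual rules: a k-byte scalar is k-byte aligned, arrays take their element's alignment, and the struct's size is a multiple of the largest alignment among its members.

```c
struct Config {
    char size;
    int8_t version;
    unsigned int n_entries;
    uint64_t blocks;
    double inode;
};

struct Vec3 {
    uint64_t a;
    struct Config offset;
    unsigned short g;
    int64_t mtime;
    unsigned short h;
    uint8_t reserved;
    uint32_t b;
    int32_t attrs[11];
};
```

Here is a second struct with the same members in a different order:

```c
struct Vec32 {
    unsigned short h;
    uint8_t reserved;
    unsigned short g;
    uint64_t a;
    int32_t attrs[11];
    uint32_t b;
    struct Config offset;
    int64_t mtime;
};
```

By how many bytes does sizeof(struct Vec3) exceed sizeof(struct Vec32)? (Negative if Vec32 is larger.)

Config: size at 0 (size 1, align 1) → ends 1; version at 1 (size 1, align 1) → ends 2; pad 2 to align 4 for n_entries; n_entries at 4 (size 4, align 4) → ends 8; blocks at 8 (size 8, align 8) → ends 16; inode at 16 (size 8, align 8) → ends 24; total 24 bytes, alignment 8
a at 0 (size 8, align 8) → ends 8
offset at 8 (size 24, align 8) → ends 32
g at 32 (size 2, align 2) → ends 34
pad 6 to align 8 for mtime
mtime at 40 (size 8, align 8) → ends 48
h at 48 (size 2, align 2) → ends 50
reserved at 50 (size 1, align 1) → ends 51
pad 1 to align 4 for b
b at 52 (size 4, align 4) → ends 56
attrs at 56 (size 44, align 4) → ends 100
tail pad 4 to reach multiple of 8
total 104 bytes, alignment 8
— Vec32 —
h at 0 (size 2, align 2) → ends 2
reserved at 2 (size 1, align 1) → ends 3
pad 1 to align 2 for g
g at 4 (size 2, align 2) → ends 6
pad 2 to align 8 for a
a at 8 (size 8, align 8) → ends 16
attrs at 16 (size 44, align 4) → ends 60
b at 60 (size 4, align 4) → ends 64
offset at 64 (size 24, align 8) → ends 88
mtime at 88 (size 8, align 8) → ends 96
total 96 bytes, alignment 8
104 − 96 = 8

8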